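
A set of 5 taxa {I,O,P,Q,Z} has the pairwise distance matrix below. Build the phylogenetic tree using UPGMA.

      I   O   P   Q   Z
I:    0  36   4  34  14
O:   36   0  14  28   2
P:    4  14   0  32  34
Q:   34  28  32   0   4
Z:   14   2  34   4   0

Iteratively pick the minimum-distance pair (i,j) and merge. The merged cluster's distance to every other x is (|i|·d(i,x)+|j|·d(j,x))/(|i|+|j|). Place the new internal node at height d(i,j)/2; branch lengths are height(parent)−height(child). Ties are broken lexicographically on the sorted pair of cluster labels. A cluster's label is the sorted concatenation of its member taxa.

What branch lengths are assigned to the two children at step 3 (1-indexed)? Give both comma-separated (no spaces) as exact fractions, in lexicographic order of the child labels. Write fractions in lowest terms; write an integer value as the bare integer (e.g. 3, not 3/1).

7,8

1. join O+Z (d=2) ⇒ OZ; edges |O|=1, |Z|=1
  updated: d(I,OZ)=25, d(OZ,P)=24, d(OZ,Q)=16
2. join I+P (d=4) ⇒ IP; edges |I|=2, |P|=2
  updated: d(IP,OZ)=49/2, d(IP,Q)=33
3. join OZ+Q (d=16) ⇒ OQZ; edges |OZ|=7, |Q|=8
  updated: d(IP,OQZ)=82/3
4. join IP+OQZ (d=82/3) ⇒ IOPQZ; edges |IP|=35/3, |OQZ|=17/3
final tree: ((I:2,P:2):35/3,((O:1,Z:1):7,Q:8):17/3)
total length: 115/3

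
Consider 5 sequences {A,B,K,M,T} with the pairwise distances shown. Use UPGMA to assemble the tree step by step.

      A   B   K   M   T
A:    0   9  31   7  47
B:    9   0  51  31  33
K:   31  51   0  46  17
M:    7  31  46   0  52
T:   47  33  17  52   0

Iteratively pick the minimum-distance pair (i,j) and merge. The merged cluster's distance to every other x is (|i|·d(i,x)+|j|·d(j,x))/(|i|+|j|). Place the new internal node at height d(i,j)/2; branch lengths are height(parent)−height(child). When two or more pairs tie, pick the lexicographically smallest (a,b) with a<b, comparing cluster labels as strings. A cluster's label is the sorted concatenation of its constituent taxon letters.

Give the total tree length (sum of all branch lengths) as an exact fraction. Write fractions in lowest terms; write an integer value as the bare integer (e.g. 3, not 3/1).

1. join A+M (d=7) ⇒ AM; edges |A|=7/2, |M|=7/2
  updated: d(AM,B)=20, d(AM,K)=77/2, d(AM,T)=99/2
2. join K+T (d=17) ⇒ KT; edges |K|=17/2, |T|=17/2
  updated: d(AM,KT)=44, d(B,KT)=42
3. join AM+B (d=20) ⇒ ABM; edges |AM|=13/2, |B|=10
  updated: d(ABM,KT)=130/3
4. join ABM+KT (d=130/3) ⇒ ABKMT; edges |ABM|=35/3, |KT|=79/6
final tree: (((A:7/2,M:7/2):13/2,B:10):35/3,(K:17/2,T:17/2):79/6)
total length: 196/3

196/3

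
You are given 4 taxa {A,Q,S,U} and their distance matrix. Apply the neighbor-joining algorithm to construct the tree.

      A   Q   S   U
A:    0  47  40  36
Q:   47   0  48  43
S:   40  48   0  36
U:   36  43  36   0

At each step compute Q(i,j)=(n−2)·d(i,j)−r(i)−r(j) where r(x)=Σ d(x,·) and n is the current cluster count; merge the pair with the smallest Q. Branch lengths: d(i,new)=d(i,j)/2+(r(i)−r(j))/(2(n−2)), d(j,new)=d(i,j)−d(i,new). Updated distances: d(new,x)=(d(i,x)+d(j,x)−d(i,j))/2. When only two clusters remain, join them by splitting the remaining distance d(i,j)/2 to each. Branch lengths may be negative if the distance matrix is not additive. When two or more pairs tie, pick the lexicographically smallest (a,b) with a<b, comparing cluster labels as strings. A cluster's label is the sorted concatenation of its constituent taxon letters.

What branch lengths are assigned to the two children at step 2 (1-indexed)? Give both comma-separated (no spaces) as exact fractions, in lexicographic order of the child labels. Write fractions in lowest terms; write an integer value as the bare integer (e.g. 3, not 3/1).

1/4,81/4

step 1: merge (A,Q) at d=47, Q=-167; branch lengths A→79/4, Q→109/4; new cluster AQ
  updated: d(AQ,S)=41/2, d(AQ,U)=16
step 2: merge (AQ,S) at d=41/2, Q=-145/2; branch lengths AQ→1/4, S→81/4; new cluster AQS
  updated: d(AQS,U)=63/4
step 3: merge (AQS,U) at d=63/4; branch lengths AQS→63/8, U→63/8; new cluster AQSU
final tree: (((A:79/4,Q:109/4):1/4,S:81/4):63/8,U:63/8)
total length: 333/4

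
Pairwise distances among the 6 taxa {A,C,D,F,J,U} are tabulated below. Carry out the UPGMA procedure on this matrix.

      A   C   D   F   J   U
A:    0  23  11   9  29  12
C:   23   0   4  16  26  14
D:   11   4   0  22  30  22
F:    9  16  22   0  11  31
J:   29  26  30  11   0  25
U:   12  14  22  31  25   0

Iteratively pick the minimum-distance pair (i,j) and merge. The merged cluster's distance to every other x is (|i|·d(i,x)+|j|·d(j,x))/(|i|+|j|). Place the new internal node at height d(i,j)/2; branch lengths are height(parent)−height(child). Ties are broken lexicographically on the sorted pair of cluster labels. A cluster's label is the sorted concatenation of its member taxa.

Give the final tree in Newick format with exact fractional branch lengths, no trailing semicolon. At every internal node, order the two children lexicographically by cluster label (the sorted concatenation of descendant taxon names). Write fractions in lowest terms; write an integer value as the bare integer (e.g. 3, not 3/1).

iteration 1: select C,D (d=4); attach at lengths (2, 2); label the merged cluster CD
  updated: d(A,CD)=17, d(CD,F)=19, d(CD,J)=28, d(CD,U)=18
iteration 2: select A,F (d=9); attach at lengths (9/2, 9/2); label the merged cluster AF
  updated: d(AF,CD)=18, d(AF,J)=20, d(AF,U)=43/2
iteration 3: select AF,CD (d=18); attach at lengths (9/2, 7); label the merged cluster ACDF
  updated: d(ACDF,J)=24, d(ACDF,U)=79/4
iteration 4: select ACDF,U (d=79/4); attach at lengths (7/8, 79/8); label the merged cluster ACDFU
  updated: d(ACDFU,J)=121/5
iteration 5: select ACDFU,J (d=121/5); attach at lengths (89/40, 121/10); label the merged cluster ACDFJU
final tree: ((((A:9/2,F:9/2):9/2,(C:2,D:2):7):7/8,U:79/8):89/40,J:121/10)
total length: 1983/40

((((A:9/2,F:9/2):9/2,(C:2,D:2):7):7/8,U:79/8):89/40,J:121/10)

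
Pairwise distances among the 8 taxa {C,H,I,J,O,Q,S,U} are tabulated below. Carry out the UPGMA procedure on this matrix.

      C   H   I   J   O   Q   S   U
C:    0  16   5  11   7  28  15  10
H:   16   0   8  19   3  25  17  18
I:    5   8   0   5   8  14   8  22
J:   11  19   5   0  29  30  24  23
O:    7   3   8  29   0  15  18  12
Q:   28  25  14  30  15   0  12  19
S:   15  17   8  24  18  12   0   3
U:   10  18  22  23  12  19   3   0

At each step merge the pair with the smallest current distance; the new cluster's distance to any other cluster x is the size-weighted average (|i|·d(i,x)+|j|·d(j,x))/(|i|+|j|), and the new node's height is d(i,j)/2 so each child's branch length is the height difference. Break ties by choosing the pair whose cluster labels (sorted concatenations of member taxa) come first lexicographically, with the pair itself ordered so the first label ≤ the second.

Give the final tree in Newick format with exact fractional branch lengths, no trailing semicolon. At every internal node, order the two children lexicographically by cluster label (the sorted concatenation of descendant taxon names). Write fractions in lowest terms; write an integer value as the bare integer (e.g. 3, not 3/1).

step 1: merge (H,O) at d=3; branch lengths H→3/2, O→3/2; new cluster HO
  updated: d(C,HO)=23/2, d(HO,I)=8, d(HO,J)=24, d(HO,Q)=20, d(HO,S)=35/2, d(HO,U)=15
step 2: merge (S,U) at d=3; branch lengths S→3/2, U→3/2; new cluster SU
  updated: d(C,SU)=25/2, d(HO,SU)=65/4, d(I,SU)=15, d(J,SU)=47/2, d(Q,SU)=31/2
step 3: merge (C,I) at d=5; branch lengths C→5/2, I→5/2; new cluster CI
  updated: d(CI,HO)=39/4, d(CI,J)=8, d(CI,Q)=21, d(CI,SU)=55/4
step 4: merge (CI,J) at d=8; branch lengths CI→3/2, J→4; new cluster CIJ
  updated: d(CIJ,HO)=29/2, d(CIJ,Q)=24, d(CIJ,SU)=17
step 5: merge (CIJ,HO) at d=29/2; branch lengths CIJ→13/4, HO→23/4; new cluster CHIJO
  updated: d(CHIJO,Q)=112/5, d(CHIJO,SU)=167/10
step 6: merge (Q,SU) at d=31/2; branch lengths Q→31/4, SU→25/4; new cluster QSU
  updated: d(CHIJO,QSU)=93/5
step 7: merge (CHIJO,QSU) at d=93/5; branch lengths CHIJO→41/20, QSU→31/20; new cluster CHIJOQSU
final tree: ((((C:5/2,I:5/2):3/2,J:4):13/4,(H:3/2,O:3/2):23/4):41/20,(Q:31/4,(S:3/2,U:3/2):25/4):31/20)
total length: 431/10

((((C:5/2,I:5/2):3/2,J:4):13/4,(H:3/2,O:3/2):23/4):41/20,(Q:31/4,(S:3/2,U:3/2):25/4):31/20)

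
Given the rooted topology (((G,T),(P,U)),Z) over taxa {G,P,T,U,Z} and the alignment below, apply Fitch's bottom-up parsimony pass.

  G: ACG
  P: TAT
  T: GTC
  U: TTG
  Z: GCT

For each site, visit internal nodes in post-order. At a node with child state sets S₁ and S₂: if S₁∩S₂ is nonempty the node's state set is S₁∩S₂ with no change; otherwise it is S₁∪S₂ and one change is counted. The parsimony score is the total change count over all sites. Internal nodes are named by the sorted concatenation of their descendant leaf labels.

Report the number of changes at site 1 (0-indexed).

GT@0: {A} ∪ {G} = {A,G} (union, +1)
PU@0: {T} ∩ {T} = {T} (intersection, +0)
GPTU@0: {A,G} ∪ {T} = {A,G,T} (union, +1)
GPTUZ@0: {A,G,T} ∩ {G} = {G} (intersection, +0)
GT@1: {C} ∪ {T} = {C,T} (union, +1)
PU@1: {A} ∪ {T} = {A,T} (union, +1)
GPTU@1: {C,T} ∩ {A,T} = {T} (intersection, +0)
GPTUZ@1: {T} ∪ {C} = {C,T} (union, +1)
GT@2: {G} ∪ {C} = {C,G} (union, +1)
PU@2: {T} ∪ {G} = {G,T} (union, +1)
GPTU@2: {C,G} ∩ {G,T} = {G} (intersection, +0)
GPTUZ@2: {G} ∪ {T} = {G,T} (union, +1)
per-site changes: [2, 3, 3]; total = 8

3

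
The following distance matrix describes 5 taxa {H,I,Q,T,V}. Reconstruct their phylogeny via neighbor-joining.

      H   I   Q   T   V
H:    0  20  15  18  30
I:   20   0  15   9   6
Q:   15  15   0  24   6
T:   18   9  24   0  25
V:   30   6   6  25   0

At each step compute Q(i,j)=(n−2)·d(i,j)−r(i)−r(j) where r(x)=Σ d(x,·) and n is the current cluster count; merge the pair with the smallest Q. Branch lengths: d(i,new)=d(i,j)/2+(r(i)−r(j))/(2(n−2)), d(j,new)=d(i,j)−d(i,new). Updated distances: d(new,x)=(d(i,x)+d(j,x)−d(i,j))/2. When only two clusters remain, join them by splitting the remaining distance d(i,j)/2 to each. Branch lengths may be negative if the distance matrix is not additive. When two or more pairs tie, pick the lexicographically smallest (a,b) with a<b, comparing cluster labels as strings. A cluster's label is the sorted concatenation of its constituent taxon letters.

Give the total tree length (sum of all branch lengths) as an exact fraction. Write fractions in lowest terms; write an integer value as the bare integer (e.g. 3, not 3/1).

145/4

iteration 1: select Q,V (d=6, Q=-109); attach at lengths (11/6, 25/6); label the merged cluster QV
  updated: d(H,QV)=39/2, d(I,QV)=15/2, d(QV,T)=43/2
iteration 2: select H,T (d=18, Q=-70); attach at lengths (45/4, 27/4); label the merged cluster HT
  updated: d(HT,I)=11/2, d(HT,QV)=23/2
iteration 3: select HT,I (d=11/2, Q=-49/2); attach at lengths (19/4, 3/4); label the merged cluster HIT
  updated: d(HIT,QV)=27/4
iteration 4: select HIT,QV (d=27/4); attach at lengths (27/8, 27/8); label the merged cluster HIQTV
final tree: (((H:45/4,T:27/4):19/4,I:3/4):27/8,(Q:11/6,V:25/6):27/8)
total length: 145/4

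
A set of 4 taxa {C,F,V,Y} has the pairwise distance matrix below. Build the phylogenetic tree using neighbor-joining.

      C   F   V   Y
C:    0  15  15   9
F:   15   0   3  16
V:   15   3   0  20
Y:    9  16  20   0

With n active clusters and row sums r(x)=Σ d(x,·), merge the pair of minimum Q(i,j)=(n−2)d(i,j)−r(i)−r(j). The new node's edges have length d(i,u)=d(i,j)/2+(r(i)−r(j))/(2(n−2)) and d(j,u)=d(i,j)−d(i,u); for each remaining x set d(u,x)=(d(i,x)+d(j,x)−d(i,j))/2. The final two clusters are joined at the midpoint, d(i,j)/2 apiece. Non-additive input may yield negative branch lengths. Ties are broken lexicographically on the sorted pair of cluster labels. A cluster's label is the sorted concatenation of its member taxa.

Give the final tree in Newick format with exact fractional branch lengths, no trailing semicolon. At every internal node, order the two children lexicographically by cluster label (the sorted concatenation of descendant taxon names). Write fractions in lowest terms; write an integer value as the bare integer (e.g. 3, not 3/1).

step 1: merge (C,Y) at d=9, Q=-66; branch lengths C→3, Y→6; new cluster CY
  updated: d(CY,F)=11, d(CY,V)=13
step 2: merge (CY,F) at d=11, Q=-27; branch lengths CY→21/2, F→1/2; new cluster CFY
  updated: d(CFY,V)=5/2
step 3: merge (CFY,V) at d=5/2; branch lengths CFY→5/4, V→5/4; new cluster CFVY
final tree: (((C:3,Y:6):21/2,F:1/2):5/4,V:5/4)
total length: 45/2

(((C:3,Y:6):21/2,F:1/2):5/4,V:5/4)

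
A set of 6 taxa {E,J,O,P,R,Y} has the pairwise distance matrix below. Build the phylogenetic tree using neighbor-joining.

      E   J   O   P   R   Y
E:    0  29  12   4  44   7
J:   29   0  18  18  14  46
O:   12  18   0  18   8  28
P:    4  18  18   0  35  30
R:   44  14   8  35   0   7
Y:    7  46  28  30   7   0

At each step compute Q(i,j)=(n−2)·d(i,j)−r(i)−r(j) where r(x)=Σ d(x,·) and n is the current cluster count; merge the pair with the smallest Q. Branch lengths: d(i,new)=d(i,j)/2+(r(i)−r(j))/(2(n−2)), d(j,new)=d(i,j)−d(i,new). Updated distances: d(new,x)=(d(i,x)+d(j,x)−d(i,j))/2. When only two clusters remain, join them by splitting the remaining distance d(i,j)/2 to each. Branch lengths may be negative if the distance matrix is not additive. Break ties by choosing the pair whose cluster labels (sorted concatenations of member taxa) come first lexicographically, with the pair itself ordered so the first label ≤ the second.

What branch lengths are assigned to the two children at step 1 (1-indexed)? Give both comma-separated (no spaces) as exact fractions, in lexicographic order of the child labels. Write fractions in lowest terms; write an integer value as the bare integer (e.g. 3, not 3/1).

9/4,19/4

1. join R+Y (d=7, Q=-198) ⇒ RY; edges |R|=9/4, |Y|=19/4
  updated: d(E,RY)=22, d(J,RY)=53/2, d(O,RY)=29/2, d(P,RY)=29
2. join E+P (d=4, Q=-124) ⇒ EP; edges |E|=5/3, |P|=7/3
  updated: d(EP,J)=43/2, d(EP,O)=13, d(EP,RY)=47/2
3. join EP+J (d=43/2, Q=-81) ⇒ EJP; edges |EP|=35/4, |J|=51/4
  updated: d(EJP,O)=19/4, d(EJP,RY)=57/4
4. join EJP+O (d=19/4, Q=-67/2) ⇒ EJOP; edges |EJP|=9/4, |O|=5/2
  updated: d(EJOP,RY)=12
5. join EJOP+RY (d=12) ⇒ EJOPRY; edges |EJOP|=6, |RY|=6
final tree: ((((E:5/3,P:7/3):35/4,J:51/4):9/4,O:5/2):6,(R:9/4,Y:19/4):6)
total length: 197/4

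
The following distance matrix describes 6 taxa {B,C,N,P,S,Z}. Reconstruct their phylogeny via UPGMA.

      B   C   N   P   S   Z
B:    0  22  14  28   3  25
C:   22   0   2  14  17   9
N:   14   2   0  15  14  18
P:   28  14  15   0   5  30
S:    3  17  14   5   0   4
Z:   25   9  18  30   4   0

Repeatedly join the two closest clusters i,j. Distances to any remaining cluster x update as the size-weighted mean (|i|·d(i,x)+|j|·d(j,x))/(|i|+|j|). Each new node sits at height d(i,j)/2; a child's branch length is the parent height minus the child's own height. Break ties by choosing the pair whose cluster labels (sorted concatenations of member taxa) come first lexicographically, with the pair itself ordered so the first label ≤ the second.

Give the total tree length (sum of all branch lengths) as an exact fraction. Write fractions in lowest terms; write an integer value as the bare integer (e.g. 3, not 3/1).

713/20

step 1: merge (C,N) at d=2; branch lengths C→1, N→1; new cluster CN
  updated: d(B,CN)=18, d(CN,P)=29/2, d(CN,S)=31/2, d(CN,Z)=27/2
step 2: merge (B,S) at d=3; branch lengths B→3/2, S→3/2; new cluster BS
  updated: d(BS,CN)=67/4, d(BS,P)=33/2, d(BS,Z)=29/2
step 3: merge (CN,Z) at d=27/2; branch lengths CN→23/4, Z→27/4; new cluster CNZ
  updated: d(BS,CNZ)=16, d(CNZ,P)=59/3
step 4: merge (BS,CNZ) at d=16; branch lengths BS→13/2, CNZ→5/4; new cluster BCNSZ
  updated: d(BCNSZ,P)=92/5
step 5: merge (BCNSZ,P) at d=92/5; branch lengths BCNSZ→6/5, P→46/5; new cluster BCNPSZ
final tree: (((B:3/2,S:3/2):13/2,((C:1,N:1):23/4,Z:27/4):5/4):6/5,P:46/5)
total length: 713/20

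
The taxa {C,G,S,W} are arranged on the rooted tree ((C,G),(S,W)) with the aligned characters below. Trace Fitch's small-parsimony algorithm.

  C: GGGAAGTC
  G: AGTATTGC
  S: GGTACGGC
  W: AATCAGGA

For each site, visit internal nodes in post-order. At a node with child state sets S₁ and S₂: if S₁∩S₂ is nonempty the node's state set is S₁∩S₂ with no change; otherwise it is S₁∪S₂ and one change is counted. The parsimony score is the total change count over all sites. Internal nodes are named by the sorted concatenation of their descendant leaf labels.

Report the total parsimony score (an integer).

10

site 0, node CG: C={G} ∪ G={A} → {A,G} (+1)
site 0, node SW: S={G} ∪ W={A} → {A,G} (+1)
site 0, node CGSW: CG={A,G} ∩ SW={A,G} → {A,G} (+0)
site 1, node CG: C={G} ∩ G={G} → {G} (+0)
site 1, node SW: S={G} ∪ W={A} → {A,G} (+1)
site 1, node CGSW: CG={G} ∩ SW={A,G} → {G} (+0)
site 2, node CG: C={G} ∪ G={T} → {G,T} (+1)
site 2, node SW: S={T} ∩ W={T} → {T} (+0)
site 2, node CGSW: CG={G,T} ∩ SW={T} → {T} (+0)
site 3, node CG: C={A} ∩ G={A} → {A} (+0)
site 3, node SW: S={A} ∪ W={C} → {A,C} (+1)
site 3, node CGSW: CG={A} ∩ SW={A,C} → {A} (+0)
site 4, node CG: C={A} ∪ G={T} → {A,T} (+1)
site 4, node SW: S={C} ∪ W={A} → {A,C} (+1)
site 4, node CGSW: CG={A,T} ∩ SW={A,C} → {A} (+0)
site 5, node CG: C={G} ∪ G={T} → {G,T} (+1)
site 5, node SW: S={G} ∩ W={G} → {G} (+0)
site 5, node CGSW: CG={G,T} ∩ SW={G} → {G} (+0)
site 6, node CG: C={T} ∪ G={G} → {G,T} (+1)
site 6, node SW: S={G} ∩ W={G} → {G} (+0)
site 6, node CGSW: CG={G,T} ∩ SW={G} → {G} (+0)
site 7, node CG: C={C} ∩ G={C} → {C} (+0)
site 7, node SW: S={C} ∪ W={A} → {A,C} (+1)
site 7, node CGSW: CG={C} ∩ SW={A,C} → {C} (+0)
per-site changes: [2, 1, 1, 1, 2, 1, 1, 1]; total = 10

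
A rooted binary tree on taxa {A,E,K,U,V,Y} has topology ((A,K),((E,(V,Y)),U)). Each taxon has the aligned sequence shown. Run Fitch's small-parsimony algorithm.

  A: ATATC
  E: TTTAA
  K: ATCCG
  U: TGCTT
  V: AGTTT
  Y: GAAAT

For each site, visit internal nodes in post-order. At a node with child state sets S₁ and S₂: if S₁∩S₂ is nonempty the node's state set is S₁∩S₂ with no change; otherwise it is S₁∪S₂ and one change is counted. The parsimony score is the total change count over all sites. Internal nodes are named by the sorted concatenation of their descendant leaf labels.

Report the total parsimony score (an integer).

15

AK@0: {A} ∩ {A} = {A} (intersection, +0)
VY@0: {A} ∪ {G} = {A,G} (union, +1)
EVY@0: {T} ∪ {A,G} = {A,G,T} (union, +1)
EUVY@0: {A,G,T} ∩ {T} = {T} (intersection, +0)
AEKUVY@0: {A} ∪ {T} = {A,T} (union, +1)
AK@1: {T} ∩ {T} = {T} (intersection, +0)
VY@1: {G} ∪ {A} = {A,G} (union, +1)
EVY@1: {T} ∪ {A,G} = {A,G,T} (union, +1)
EUVY@1: {A,G,T} ∩ {G} = {G} (intersection, +0)
AEKUVY@1: {T} ∪ {G} = {G,T} (union, +1)
AK@2: {A} ∪ {C} = {A,C} (union, +1)
VY@2: {T} ∪ {A} = {A,T} (union, +1)
EVY@2: {T} ∩ {A,T} = {T} (intersection, +0)
EUVY@2: {T} ∪ {C} = {C,T} (union, +1)
AEKUVY@2: {A,C} ∩ {C,T} = {C} (intersection, +0)
AK@3: {T} ∪ {C} = {C,T} (union, +1)
VY@3: {T} ∪ {A} = {A,T} (union, +1)
EVY@3: {A} ∩ {A,T} = {A} (intersection, +0)
EUVY@3: {A} ∪ {T} = {A,T} (union, +1)
AEKUVY@3: {C,T} ∩ {A,T} = {T} (intersection, +0)
AK@4: {C} ∪ {G} = {C,G} (union, +1)
VY@4: {T} ∩ {T} = {T} (intersection, +0)
EVY@4: {A} ∪ {T} = {A,T} (union, +1)
EUVY@4: {A,T} ∩ {T} = {T} (intersection, +0)
AEKUVY@4: {C,G} ∪ {T} = {C,G,T} (union, +1)
per-site changes: [3, 3, 3, 3, 3]; total = 15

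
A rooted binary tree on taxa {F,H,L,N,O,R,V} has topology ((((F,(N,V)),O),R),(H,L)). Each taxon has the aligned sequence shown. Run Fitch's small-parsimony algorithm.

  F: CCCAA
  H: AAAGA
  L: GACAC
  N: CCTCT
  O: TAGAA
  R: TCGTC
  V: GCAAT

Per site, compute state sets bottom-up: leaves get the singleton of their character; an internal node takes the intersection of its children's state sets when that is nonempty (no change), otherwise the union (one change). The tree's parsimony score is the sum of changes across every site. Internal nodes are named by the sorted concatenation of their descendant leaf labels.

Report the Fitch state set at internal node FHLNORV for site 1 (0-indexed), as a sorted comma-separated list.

A,C

[col 0] NV: children N:{C}, V:{G} ∪→ {C,G}; cost 1
[col 0] FNV: children F:{C}, NV:{C,G} ∩→ {C}; cost 0
[col 0] FNOV: children FNV:{C}, O:{T} ∪→ {C,T}; cost 1
[col 0] FNORV: children FNOV:{C,T}, R:{T} ∩→ {T}; cost 0
[col 0] HL: children H:{A}, L:{G} ∪→ {A,G}; cost 1
[col 0] FHLNORV: children FNORV:{T}, HL:{A,G} ∪→ {A,G,T}; cost 1
[col 1] NV: children N:{C}, V:{C} ∩→ {C}; cost 0
[col 1] FNV: children F:{C}, NV:{C} ∩→ {C}; cost 0
[col 1] FNOV: children FNV:{C}, O:{A} ∪→ {A,C}; cost 1
[col 1] FNORV: children FNOV:{A,C}, R:{C} ∩→ {C}; cost 0
[col 1] HL: children H:{A}, L:{A} ∩→ {A}; cost 0
[col 1] FHLNORV: children FNORV:{C}, HL:{A} ∪→ {A,C}; cost 1
[col 2] NV: children N:{T}, V:{A} ∪→ {A,T}; cost 1
[col 2] FNV: children F:{C}, NV:{A,T} ∪→ {A,C,T}; cost 1
[col 2] FNOV: children FNV:{A,C,T}, O:{G} ∪→ {A,C,G,T}; cost 1
[col 2] FNORV: children FNOV:{A,C,G,T}, R:{G} ∩→ {G}; cost 0
[col 2] HL: children H:{A}, L:{C} ∪→ {A,C}; cost 1
[col 2] FHLNORV: children FNORV:{G}, HL:{A,C} ∪→ {A,C,G}; cost 1
[col 3] NV: children N:{C}, V:{A} ∪→ {A,C}; cost 1
[col 3] FNV: children F:{A}, NV:{A,C} ∩→ {A}; cost 0
[col 3] FNOV: children FNV:{A}, O:{A} ∩→ {A}; cost 0
[col 3] FNORV: children FNOV:{A}, R:{T} ∪→ {A,T}; cost 1
[col 3] HL: children H:{G}, L:{A} ∪→ {A,G}; cost 1
[col 3] FHLNORV: children FNORV:{A,T}, HL:{A,G} ∩→ {A}; cost 0
[col 4] NV: children N:{T}, V:{T} ∩→ {T}; cost 0
[col 4] FNV: children F:{A}, NV:{T} ∪→ {A,T}; cost 1
[col 4] FNOV: children FNV:{A,T}, O:{A} ∩→ {A}; cost 0
[col 4] FNORV: children FNOV:{A}, R:{C} ∪→ {A,C}; cost 1
[col 4] HL: children H:{A}, L:{C} ∪→ {A,C}; cost 1
[col 4] FHLNORV: children FNORV:{A,C}, HL:{A,C} ∩→ {A,C}; cost 0
per-site changes: [4, 2, 5, 3, 3]; total = 17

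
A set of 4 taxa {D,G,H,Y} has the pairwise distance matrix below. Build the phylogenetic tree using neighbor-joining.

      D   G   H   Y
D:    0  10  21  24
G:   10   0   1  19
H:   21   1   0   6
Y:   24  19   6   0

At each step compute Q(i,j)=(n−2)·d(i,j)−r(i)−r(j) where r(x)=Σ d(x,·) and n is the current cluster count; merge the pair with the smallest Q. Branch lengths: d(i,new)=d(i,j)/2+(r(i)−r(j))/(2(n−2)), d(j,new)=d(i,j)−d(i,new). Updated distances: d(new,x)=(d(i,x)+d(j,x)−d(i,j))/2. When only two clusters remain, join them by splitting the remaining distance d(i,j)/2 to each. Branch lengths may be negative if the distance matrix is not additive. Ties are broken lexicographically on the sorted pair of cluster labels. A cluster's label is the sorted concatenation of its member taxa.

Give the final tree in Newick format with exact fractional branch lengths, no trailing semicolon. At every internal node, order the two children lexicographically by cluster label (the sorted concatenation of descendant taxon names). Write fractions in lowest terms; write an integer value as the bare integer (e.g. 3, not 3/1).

iteration 1: select D,G (d=10, Q=-65); attach at lengths (45/4, -5/4); label the merged cluster DG
  updated: d(DG,H)=6, d(DG,Y)=33/2
iteration 2: select DG,H (d=6, Q=-57/2); attach at lengths (33/4, -9/4); label the merged cluster DGH
  updated: d(DGH,Y)=33/4
iteration 3: select DGH,Y (d=33/4); attach at lengths (33/8, 33/8); label the merged cluster DGHY
final tree: (((D:45/4,G:-5/4):33/4,H:-9/4):33/8,Y:33/8)
total length: 97/4

(((D:45/4,G:-5/4):33/4,H:-9/4):33/8,Y:33/8)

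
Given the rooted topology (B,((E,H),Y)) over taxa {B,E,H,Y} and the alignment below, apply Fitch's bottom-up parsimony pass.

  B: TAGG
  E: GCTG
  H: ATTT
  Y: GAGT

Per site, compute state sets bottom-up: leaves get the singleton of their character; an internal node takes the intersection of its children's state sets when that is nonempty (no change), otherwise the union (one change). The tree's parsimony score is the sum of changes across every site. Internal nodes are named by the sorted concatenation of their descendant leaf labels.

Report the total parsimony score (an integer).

7

[col 0] EH: children E:{G}, H:{A} ∪→ {A,G}; cost 1
[col 0] EHY: children EH:{A,G}, Y:{G} ∩→ {G}; cost 0
[col 0] BEHY: children B:{T}, EHY:{G} ∪→ {G,T}; cost 1
[col 1] EH: children E:{C}, H:{T} ∪→ {C,T}; cost 1
[col 1] EHY: children EH:{C,T}, Y:{A} ∪→ {A,C,T}; cost 1
[col 1] BEHY: children B:{A}, EHY:{A,C,T} ∩→ {A}; cost 0
[col 2] EH: children E:{T}, H:{T} ∩→ {T}; cost 0
[col 2] EHY: children EH:{T}, Y:{G} ∪→ {G,T}; cost 1
[col 2] BEHY: children B:{G}, EHY:{G,T} ∩→ {G}; cost 0
[col 3] EH: children E:{G}, H:{T} ∪→ {G,T}; cost 1
[col 3] EHY: children EH:{G,T}, Y:{T} ∩→ {T}; cost 0
[col 3] BEHY: children B:{G}, EHY:{T} ∪→ {G,T}; cost 1
per-site changes: [2, 2, 1, 2]; total = 7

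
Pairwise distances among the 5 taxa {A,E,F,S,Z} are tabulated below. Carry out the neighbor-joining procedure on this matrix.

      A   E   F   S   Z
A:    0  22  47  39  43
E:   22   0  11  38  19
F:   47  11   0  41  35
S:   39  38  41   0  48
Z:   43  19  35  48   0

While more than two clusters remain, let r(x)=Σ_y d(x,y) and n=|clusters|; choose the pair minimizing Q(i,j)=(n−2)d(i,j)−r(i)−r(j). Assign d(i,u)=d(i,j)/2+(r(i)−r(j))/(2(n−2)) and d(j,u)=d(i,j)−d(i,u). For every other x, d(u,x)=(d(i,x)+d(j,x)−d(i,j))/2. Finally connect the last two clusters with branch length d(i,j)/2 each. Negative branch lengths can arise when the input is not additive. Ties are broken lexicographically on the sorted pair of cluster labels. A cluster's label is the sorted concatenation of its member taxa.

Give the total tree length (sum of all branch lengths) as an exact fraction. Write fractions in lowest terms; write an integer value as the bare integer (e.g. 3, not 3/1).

iteration 1: select A,S (d=39, Q=-200); attach at lengths (17, 22); label the merged cluster AS
  updated: d(AS,E)=21/2, d(AS,F)=49/2, d(AS,Z)=26
iteration 2: select AS,Z (d=26, Q=-89); attach at lengths (33/4, 71/4); label the merged cluster ASZ
  updated: d(ASZ,E)=7/4, d(ASZ,F)=67/4
iteration 3: select ASZ,E (d=7/4, Q=-59/2); attach at lengths (15/4, -2); label the merged cluster AESZ
  updated: d(AESZ,F)=13
iteration 4: select AESZ,F (d=13); attach at lengths (13/2, 13/2); label the merged cluster AEFSZ
final tree: ((((A:17,S:22):33/4,Z:71/4):15/4,E:-2):13/2,F:13/2)
total length: 319/4

319/4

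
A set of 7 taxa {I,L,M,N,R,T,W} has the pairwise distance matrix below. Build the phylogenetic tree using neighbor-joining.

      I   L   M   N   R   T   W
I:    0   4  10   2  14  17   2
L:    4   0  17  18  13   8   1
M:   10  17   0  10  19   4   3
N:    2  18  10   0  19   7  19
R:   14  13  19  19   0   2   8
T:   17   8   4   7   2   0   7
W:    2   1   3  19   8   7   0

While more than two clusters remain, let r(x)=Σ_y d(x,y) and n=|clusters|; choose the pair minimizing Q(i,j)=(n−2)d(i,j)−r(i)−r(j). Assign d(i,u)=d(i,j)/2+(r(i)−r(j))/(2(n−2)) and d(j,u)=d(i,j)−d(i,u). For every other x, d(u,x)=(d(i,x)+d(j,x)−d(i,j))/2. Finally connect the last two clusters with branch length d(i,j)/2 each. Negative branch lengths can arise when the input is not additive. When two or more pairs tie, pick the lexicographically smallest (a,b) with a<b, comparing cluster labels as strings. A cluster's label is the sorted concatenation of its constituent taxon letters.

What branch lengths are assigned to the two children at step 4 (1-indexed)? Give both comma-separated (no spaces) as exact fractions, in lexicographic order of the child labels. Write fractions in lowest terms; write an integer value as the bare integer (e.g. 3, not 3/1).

iteration 1: select I,N (d=2, Q=-114); attach at lengths (-8/5, 18/5); label the merged cluster IN
  updated: d(IN,L)=10, d(IN,M)=9, d(IN,R)=31/2, d(IN,T)=11, d(IN,W)=19/2
iteration 2: select R,T (d=2, Q=-163/2); attach at lengths (67/16, -35/16); label the merged cluster RT
  updated: d(IN,RT)=49/4, d(L,RT)=19/2, d(M,RT)=21/2, d(RT,W)=13/2
iteration 3: select L,W (d=1, Q=-109/2); attach at lengths (41/12, -29/12); label the merged cluster LW
  updated: d(IN,LW)=37/4, d(LW,M)=19/2, d(LW,RT)=15/2
iteration 4: select IN,M (d=9, Q=-83/2); attach at lengths (39/8, 33/8); label the merged cluster IMN
  updated: d(IMN,LW)=39/8, d(IMN,RT)=55/8
iteration 5: select IMN,LW (d=39/8, Q=-77/4); attach at lengths (17/8, 11/4); label the merged cluster ILMNW
  updated: d(ILMNW,RT)=19/4
iteration 6: select ILMNW,RT (d=19/4); attach at lengths (19/8, 19/8); label the merged cluster ILMNRTW
final tree: ((((I:-8/5,N:18/5):39/8,M:33/8):17/8,(L:41/12,W:-29/12):11/4):19/8,(R:67/16,T:-35/16):19/8)
total length: 189/8

39/8,33/8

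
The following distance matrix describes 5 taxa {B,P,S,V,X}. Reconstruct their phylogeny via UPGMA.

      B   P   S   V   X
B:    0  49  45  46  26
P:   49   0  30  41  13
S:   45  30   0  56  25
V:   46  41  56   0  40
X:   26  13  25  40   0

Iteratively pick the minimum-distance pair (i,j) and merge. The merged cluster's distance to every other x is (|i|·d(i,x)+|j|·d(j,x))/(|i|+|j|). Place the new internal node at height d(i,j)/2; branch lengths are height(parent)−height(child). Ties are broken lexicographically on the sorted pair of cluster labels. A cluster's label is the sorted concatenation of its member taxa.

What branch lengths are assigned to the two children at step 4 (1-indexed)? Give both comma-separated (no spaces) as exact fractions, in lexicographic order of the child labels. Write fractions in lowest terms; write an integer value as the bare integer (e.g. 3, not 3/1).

23/8,183/8

step 1: merge (P,X) at d=13; branch lengths P→13/2, X→13/2; new cluster PX
  updated: d(B,PX)=75/2, d(PX,S)=55/2, d(PX,V)=81/2
step 2: merge (PX,S) at d=55/2; branch lengths PX→29/4, S→55/4; new cluster PSX
  updated: d(B,PSX)=40, d(PSX,V)=137/3
step 3: merge (B,PSX) at d=40; branch lengths B→20, PSX→25/4; new cluster BPSX
  updated: d(BPSX,V)=183/4
step 4: merge (BPSX,V) at d=183/4; branch lengths BPSX→23/8, V→183/8; new cluster BPSVX
final tree: ((B:20,((P:13/2,X:13/2):29/4,S:55/4):25/4):23/8,V:183/8)
total length: 86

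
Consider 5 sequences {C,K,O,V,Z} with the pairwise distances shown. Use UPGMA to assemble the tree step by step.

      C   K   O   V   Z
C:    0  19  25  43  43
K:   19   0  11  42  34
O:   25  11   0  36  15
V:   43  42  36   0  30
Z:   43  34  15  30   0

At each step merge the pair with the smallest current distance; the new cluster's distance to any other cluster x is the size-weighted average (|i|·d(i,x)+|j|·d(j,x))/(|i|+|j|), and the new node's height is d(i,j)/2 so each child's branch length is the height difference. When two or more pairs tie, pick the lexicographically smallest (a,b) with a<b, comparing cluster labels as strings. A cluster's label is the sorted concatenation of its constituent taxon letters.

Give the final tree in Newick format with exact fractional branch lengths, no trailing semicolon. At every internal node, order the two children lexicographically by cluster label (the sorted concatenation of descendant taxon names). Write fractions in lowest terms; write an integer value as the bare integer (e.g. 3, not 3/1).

step 1: merge (K,O) at d=11; branch lengths K→11/2, O→11/2; new cluster KO
  updated: d(C,KO)=22, d(KO,V)=39, d(KO,Z)=49/2
step 2: merge (C,KO) at d=22; branch lengths C→11, KO→11/2; new cluster CKO
  updated: d(CKO,V)=121/3, d(CKO,Z)=92/3
step 3: merge (V,Z) at d=30; branch lengths V→15, Z→15; new cluster VZ
  updated: d(CKO,VZ)=71/2
step 4: merge (CKO,VZ) at d=71/2; branch lengths CKO→27/4, VZ→11/4; new cluster CKOVZ
final tree: ((C:11,(K:11/2,O:11/2):11/2):27/4,(V:15,Z:15):11/4)
total length: 67

((C:11,(K:11/2,O:11/2):11/2):27/4,(V:15,Z:15):11/4)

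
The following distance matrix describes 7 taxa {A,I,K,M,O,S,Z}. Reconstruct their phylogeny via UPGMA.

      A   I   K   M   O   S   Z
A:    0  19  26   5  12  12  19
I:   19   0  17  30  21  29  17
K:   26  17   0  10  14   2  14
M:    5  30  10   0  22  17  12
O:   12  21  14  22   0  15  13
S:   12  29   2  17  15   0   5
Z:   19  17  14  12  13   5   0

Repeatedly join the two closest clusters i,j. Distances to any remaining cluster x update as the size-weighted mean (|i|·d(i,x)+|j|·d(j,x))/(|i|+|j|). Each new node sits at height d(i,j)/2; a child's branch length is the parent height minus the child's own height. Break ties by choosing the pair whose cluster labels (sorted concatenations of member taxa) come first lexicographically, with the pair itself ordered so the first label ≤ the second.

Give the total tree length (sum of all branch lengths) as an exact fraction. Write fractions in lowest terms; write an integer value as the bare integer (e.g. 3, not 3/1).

1093/24

iteration 1: select K,S (d=2); attach at lengths (1, 1); label the merged cluster KS
  updated: d(A,KS)=19, d(I,KS)=23, d(KS,M)=27/2, d(KS,O)=29/2, d(KS,Z)=19/2
iteration 2: select A,M (d=5); attach at lengths (5/2, 5/2); label the merged cluster AM
  updated: d(AM,I)=49/2, d(AM,KS)=65/4, d(AM,O)=17, d(AM,Z)=31/2
iteration 3: select KS,Z (d=19/2); attach at lengths (15/4, 19/4); label the merged cluster KSZ
  updated: d(AM,KSZ)=16, d(I,KSZ)=21, d(KSZ,O)=14
iteration 4: select KSZ,O (d=14); attach at lengths (9/4, 7); label the merged cluster KOSZ
  updated: d(AM,KOSZ)=65/4, d(I,KOSZ)=21
iteration 5: select AM,KOSZ (d=65/4); attach at lengths (45/8, 9/8); label the merged cluster AKMOSZ
  updated: d(AKMOSZ,I)=133/6
iteration 6: select AKMOSZ,I (d=133/6); attach at lengths (71/24, 133/12); label the merged cluster AIKMOSZ
final tree: (((A:5/2,M:5/2):45/8,(((K:1,S:1):15/4,Z:19/4):9/4,O:7):9/8):71/24,I:133/12)
total length: 1093/24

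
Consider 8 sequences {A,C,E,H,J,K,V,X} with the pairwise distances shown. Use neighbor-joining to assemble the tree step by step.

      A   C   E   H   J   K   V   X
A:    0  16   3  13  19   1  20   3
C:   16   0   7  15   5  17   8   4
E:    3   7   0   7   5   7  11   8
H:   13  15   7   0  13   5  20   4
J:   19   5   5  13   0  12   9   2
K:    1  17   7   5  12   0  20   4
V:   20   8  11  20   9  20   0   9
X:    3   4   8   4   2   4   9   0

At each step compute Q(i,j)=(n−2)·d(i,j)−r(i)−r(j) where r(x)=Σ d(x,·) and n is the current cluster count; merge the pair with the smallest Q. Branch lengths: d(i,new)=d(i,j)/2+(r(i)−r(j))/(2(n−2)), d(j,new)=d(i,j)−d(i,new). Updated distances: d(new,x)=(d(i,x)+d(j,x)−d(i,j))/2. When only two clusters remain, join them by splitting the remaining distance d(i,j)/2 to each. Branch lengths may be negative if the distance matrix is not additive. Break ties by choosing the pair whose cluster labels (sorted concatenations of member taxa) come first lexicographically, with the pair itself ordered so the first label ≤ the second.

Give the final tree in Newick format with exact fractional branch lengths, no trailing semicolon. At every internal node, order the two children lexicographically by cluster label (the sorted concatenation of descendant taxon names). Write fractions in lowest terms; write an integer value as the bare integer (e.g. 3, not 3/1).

iteration 1: select A,K (d=1, Q=-135); attach at lengths (5/4, -1/4); label the merged cluster AK
  updated: d(AK,C)=16, d(AK,E)=9/2, d(AK,H)=17/2, d(AK,J)=15, d(AK,V)=39/2, d(AK,X)=3
iteration 2: select AK,H (d=17/2, Q=-183/2); attach at lengths (83/20, 87/20); label the merged cluster AHK
  updated: d(AHK,C)=45/4, d(AHK,E)=3/2, d(AHK,J)=39/4, d(AHK,V)=31/2, d(AHK,X)=-3/4
iteration 3: select AHK,E (d=3/2, Q=-255/4); attach at lengths (43/32, 5/32); label the merged cluster AEHK
  updated: d(AEHK,C)=67/8, d(AEHK,J)=53/8, d(AEHK,V)=25/2, d(AEHK,X)=23/8
iteration 4: select C,V (d=8, Q=-319/8); attach at lengths (29/16, 99/16); label the merged cluster CV
  updated: d(AEHK,CV)=103/16, d(CV,J)=3, d(CV,X)=5/2
iteration 5: select AEHK,X (d=23/8, Q=-281/16); attach at lengths (229/64, -45/64); label the merged cluster AEHKX
  updated: d(AEHKX,CV)=97/32, d(AEHKX,J)=23/8
iteration 6: select AEHKX,CV (d=97/32, Q=-285/32); attach at lengths (93/64, 101/64); label the merged cluster ACEHKVX
  updated: d(ACEHKVX,J)=91/64
iteration 7: select ACEHKVX,J (d=91/64); attach at lengths (91/128, 91/128); label the merged cluster ACEHJKVX
final tree: ((((((A:5/4,K:-1/4):83/20,H:87/20):43/32,E:5/32):229/64,X:-45/64):93/64,(C:29/16,V:99/16):101/64):91/128,J:91/128)
total length: 1685/64

((((((A:5/4,K:-1/4):83/20,H:87/20):43/32,E:5/32):229/64,X:-45/64):93/64,(C:29/16,V:99/16):101/64):91/128,J:91/128)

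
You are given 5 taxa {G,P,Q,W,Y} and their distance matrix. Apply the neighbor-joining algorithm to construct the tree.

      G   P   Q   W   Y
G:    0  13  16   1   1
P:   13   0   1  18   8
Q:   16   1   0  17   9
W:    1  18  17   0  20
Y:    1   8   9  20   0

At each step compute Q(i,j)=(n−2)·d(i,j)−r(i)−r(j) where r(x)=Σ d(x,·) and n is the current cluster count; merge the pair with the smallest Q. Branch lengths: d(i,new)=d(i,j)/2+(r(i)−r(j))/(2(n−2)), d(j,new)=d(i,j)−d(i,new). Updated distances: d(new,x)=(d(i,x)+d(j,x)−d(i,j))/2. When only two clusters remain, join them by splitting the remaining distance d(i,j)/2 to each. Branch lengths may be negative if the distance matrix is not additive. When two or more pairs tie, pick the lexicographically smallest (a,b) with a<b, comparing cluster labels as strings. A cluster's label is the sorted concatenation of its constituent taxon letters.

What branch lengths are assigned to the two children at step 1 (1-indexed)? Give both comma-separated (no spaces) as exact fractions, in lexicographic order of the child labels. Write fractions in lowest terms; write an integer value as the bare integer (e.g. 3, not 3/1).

step 1: merge (G,W) at d=1, Q=-84; branch lengths G→-11/3, W→14/3; new cluster GW
  updated: d(GW,P)=15, d(GW,Q)=16, d(GW,Y)=10
step 2: merge (GW,Y) at d=10, Q=-48; branch lengths GW→17/2, Y→3/2; new cluster GWY
  updated: d(GWY,P)=13/2, d(GWY,Q)=15/2
step 3: merge (GWY,P) at d=13/2, Q=-15; branch lengths GWY→13/2, P→0; new cluster GPWY
  updated: d(GPWY,Q)=1
step 4: merge (GPWY,Q) at d=1; branch lengths GPWY→1/2, Q→1/2; new cluster GPQWY
final tree: ((((G:-11/3,W:14/3):17/2,Y:3/2):13/2,P:0):1/2,Q:1/2)
total length: 37/2

-11/3,14/3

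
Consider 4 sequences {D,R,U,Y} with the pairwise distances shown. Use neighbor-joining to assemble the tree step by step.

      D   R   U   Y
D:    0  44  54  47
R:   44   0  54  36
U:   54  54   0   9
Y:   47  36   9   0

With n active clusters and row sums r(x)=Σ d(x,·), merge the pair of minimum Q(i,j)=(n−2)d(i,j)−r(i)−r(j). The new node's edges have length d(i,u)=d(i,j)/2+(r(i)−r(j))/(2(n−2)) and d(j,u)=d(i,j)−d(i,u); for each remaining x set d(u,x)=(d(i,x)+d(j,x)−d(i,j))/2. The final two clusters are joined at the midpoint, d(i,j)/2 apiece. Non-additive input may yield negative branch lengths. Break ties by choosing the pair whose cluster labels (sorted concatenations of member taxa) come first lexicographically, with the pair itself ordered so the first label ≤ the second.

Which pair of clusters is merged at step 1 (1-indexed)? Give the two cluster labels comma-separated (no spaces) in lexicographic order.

step 1: merge (D,R) at d=44, Q=-191; branch lengths D→99/4, R→77/4; new cluster DR
  updated: d(DR,U)=32, d(DR,Y)=39/2
step 2: merge (DR,U) at d=32, Q=-121/2; branch lengths DR→85/4, U→43/4; new cluster DRU
  updated: d(DRU,Y)=-7/4
step 3: merge (DRU,Y) at d=-7/4; branch lengths DRU→-7/8, Y→-7/8; new cluster DRUY
final tree: (((D:99/4,R:77/4):85/4,U:43/4):-7/8,Y:-7/8)
total length: 297/4

D,R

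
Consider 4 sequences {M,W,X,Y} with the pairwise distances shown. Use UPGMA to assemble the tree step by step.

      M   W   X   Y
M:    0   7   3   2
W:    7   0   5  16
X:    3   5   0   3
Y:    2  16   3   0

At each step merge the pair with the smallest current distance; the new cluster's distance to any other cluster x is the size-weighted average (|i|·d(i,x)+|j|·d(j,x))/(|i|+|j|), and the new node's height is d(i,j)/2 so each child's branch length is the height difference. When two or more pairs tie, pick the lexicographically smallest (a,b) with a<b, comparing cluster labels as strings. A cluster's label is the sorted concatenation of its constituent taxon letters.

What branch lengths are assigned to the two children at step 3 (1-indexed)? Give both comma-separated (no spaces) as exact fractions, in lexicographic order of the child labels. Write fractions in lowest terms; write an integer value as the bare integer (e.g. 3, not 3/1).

step 1: merge (M,Y) at d=2; branch lengths M→1, Y→1; new cluster MY
  updated: d(MY,W)=23/2, d(MY,X)=3
step 2: merge (MY,X) at d=3; branch lengths MY→1/2, X→3/2; new cluster MXY
  updated: d(MXY,W)=28/3
step 3: merge (MXY,W) at d=28/3; branch lengths MXY→19/6, W→14/3; new cluster MWXY
final tree: (((M:1,Y:1):1/2,X:3/2):19/6,W:14/3)
total length: 71/6

19/6,14/3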